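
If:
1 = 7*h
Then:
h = 1/7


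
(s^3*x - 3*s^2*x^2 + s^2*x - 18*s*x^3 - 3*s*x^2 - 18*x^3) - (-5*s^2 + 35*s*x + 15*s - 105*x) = s^3*x - 3*s^2*x^2 + s^2*x + 5*s^2 - 18*s*x^3 - 3*s*x^2 - 35*s*x - 15*s - 18*x^3 + 105*x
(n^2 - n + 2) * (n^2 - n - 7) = n^4 - 2*n^3 - 4*n^2 + 5*n - 14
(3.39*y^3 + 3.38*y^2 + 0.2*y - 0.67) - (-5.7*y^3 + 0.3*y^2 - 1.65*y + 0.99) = 9.09*y^3 + 3.08*y^2 + 1.85*y - 1.66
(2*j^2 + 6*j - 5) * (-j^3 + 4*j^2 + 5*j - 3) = -2*j^5 + 2*j^4 + 39*j^3 + 4*j^2 - 43*j + 15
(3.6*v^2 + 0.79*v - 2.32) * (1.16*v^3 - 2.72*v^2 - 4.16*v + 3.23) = 4.176*v^5 - 8.8756*v^4 - 19.816*v^3 + 14.652*v^2 + 12.2029*v - 7.4936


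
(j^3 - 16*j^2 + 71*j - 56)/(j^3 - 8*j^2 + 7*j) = (j - 8)/j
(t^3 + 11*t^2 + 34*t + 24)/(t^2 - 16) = (t^2 + 7*t + 6)/(t - 4)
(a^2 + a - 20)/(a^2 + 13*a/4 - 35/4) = 4*(a - 4)/(4*a - 7)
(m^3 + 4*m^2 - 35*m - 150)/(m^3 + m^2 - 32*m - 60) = (m + 5)/(m + 2)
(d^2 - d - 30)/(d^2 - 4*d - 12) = (d + 5)/(d + 2)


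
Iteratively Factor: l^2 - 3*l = (l - 3)*(l)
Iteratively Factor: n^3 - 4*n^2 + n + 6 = (n - 2)*(n^2 - 2*n - 3) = (n - 3)*(n - 2)*(n + 1)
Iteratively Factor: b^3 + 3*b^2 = (b)*(b^2 + 3*b) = b^2*(b + 3)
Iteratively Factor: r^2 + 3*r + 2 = (r + 2)*(r + 1)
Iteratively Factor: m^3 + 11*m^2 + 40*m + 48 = (m + 4)*(m^2 + 7*m + 12) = (m + 4)^2*(m + 3)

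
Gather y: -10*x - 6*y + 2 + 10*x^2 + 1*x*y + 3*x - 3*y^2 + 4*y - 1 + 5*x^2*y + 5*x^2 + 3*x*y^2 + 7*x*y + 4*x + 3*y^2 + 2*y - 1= 15*x^2 + 3*x*y^2 - 3*x + y*(5*x^2 + 8*x)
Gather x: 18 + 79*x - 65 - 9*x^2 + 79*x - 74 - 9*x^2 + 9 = -18*x^2 + 158*x - 112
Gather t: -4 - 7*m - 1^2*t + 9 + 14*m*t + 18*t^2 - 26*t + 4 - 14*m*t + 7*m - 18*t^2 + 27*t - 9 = 0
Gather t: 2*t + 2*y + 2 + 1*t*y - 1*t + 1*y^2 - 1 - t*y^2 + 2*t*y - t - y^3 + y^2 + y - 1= t*(-y^2 + 3*y) - y^3 + 2*y^2 + 3*y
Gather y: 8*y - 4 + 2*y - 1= 10*y - 5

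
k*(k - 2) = k^2 - 2*k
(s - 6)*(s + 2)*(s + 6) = s^3 + 2*s^2 - 36*s - 72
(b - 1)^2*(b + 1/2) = b^3 - 3*b^2/2 + 1/2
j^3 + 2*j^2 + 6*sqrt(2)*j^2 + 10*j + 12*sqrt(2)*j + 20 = (j + 2)*(j + sqrt(2))*(j + 5*sqrt(2))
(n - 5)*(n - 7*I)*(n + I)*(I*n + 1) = I*n^4 + 7*n^3 - 5*I*n^3 - 35*n^2 + I*n^2 + 7*n - 5*I*n - 35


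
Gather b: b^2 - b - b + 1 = b^2 - 2*b + 1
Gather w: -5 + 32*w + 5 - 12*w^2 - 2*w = -12*w^2 + 30*w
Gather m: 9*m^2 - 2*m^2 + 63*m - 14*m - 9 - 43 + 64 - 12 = 7*m^2 + 49*m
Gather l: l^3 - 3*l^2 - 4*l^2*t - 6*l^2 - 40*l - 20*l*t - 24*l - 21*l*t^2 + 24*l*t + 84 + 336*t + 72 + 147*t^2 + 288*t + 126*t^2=l^3 + l^2*(-4*t - 9) + l*(-21*t^2 + 4*t - 64) + 273*t^2 + 624*t + 156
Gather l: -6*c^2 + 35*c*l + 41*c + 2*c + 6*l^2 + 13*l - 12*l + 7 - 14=-6*c^2 + 43*c + 6*l^2 + l*(35*c + 1) - 7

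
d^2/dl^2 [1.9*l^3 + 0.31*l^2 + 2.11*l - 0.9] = 11.4*l + 0.62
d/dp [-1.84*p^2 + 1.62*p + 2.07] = 1.62 - 3.68*p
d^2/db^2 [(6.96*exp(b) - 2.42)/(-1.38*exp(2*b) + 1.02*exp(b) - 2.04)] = (-13.254624*exp(4*b) + 8.63769600000001*exp(3*b) + 107.343576*exp(2*b) - 39.215736*exp(b) - 23.9292)*exp(b)/(2.628072*exp(6*b) - 5.827464*exp(5*b) + 15.962184*exp(4*b) - 18.290232*exp(3*b) + 23.596272*exp(2*b) - 12.734496*exp(b) + 8.489664)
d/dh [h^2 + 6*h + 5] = 2*h + 6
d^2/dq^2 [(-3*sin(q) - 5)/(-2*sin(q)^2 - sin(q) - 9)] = (-12*sin(q)^5 - 74*sin(q)^4 + 318*sin(q)^3 + 502*sin(q)^2 - 462*sin(q) - 224)/(sin(q) - cos(2*q) + 10)^3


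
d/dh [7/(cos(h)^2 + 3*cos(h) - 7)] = 7*(2*cos(h) + 3)*sin(h)/(cos(h)^2 + 3*cos(h) - 7)^2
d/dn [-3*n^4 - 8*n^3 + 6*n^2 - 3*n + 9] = -12*n^3 - 24*n^2 + 12*n - 3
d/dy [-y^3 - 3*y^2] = 3*y*(-y - 2)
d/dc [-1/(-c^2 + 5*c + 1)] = (5 - 2*c)/(-c^2 + 5*c + 1)^2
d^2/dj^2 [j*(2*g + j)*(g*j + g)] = 2*g*(2*g + 3*j + 1)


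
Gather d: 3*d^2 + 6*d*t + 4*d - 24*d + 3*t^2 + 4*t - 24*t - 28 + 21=3*d^2 + d*(6*t - 20) + 3*t^2 - 20*t - 7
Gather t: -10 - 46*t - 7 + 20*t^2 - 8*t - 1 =20*t^2 - 54*t - 18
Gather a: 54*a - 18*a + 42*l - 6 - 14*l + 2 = 36*a + 28*l - 4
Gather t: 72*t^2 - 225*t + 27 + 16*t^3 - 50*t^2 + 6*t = 16*t^3 + 22*t^2 - 219*t + 27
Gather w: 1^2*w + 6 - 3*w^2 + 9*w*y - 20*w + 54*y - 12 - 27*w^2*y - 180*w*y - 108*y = w^2*(-27*y - 3) + w*(-171*y - 19) - 54*y - 6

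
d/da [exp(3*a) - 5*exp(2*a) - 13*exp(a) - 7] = (3*exp(2*a) - 10*exp(a) - 13)*exp(a)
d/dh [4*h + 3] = 4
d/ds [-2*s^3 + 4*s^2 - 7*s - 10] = -6*s^2 + 8*s - 7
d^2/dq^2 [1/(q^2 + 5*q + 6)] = 2*(-q^2 - 5*q + (2*q + 5)^2 - 6)/(q^2 + 5*q + 6)^3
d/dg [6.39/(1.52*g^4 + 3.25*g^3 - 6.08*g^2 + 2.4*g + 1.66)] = (-38.8512*g^3 - 62.3025*g^2 + 77.7024*g - 15.336)/(1.52*g^4 + 3.25*g^3 - 6.08*g^2 + 2.4*g + 1.66)^2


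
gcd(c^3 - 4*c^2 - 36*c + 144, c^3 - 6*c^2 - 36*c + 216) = c^2 - 36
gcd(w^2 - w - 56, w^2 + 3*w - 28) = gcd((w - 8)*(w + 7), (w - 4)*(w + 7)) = w + 7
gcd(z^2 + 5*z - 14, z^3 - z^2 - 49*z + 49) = z + 7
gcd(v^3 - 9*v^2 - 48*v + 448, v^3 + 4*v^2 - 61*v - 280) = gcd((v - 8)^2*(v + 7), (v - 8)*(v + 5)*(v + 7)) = v^2 - v - 56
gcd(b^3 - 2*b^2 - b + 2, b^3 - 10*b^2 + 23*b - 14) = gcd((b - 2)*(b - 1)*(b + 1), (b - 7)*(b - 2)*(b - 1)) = b^2 - 3*b + 2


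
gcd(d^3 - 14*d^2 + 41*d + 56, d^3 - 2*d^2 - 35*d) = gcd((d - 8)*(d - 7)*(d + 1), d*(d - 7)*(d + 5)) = d - 7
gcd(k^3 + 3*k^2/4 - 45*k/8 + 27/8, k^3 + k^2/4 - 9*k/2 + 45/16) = k^2 - 9*k/4 + 9/8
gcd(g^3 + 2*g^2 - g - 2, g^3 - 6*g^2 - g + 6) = g^2 - 1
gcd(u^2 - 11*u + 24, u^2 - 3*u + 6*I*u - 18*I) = u - 3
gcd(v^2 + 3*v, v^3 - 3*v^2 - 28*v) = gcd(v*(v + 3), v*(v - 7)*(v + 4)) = v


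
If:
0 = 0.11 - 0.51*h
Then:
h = 0.22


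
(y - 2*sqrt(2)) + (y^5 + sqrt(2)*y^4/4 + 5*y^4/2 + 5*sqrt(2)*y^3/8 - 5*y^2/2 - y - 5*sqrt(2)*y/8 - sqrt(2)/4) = y^5 + sqrt(2)*y^4/4 + 5*y^4/2 + 5*sqrt(2)*y^3/8 - 5*y^2/2 - 5*sqrt(2)*y/8 - 9*sqrt(2)/4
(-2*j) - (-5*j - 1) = 3*j + 1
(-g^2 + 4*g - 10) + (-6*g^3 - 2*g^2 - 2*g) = -6*g^3 - 3*g^2 + 2*g - 10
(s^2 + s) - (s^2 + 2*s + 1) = -s - 1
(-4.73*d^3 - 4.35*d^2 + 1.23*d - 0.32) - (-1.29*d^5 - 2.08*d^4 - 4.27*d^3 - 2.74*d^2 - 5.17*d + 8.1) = 1.29*d^5 + 2.08*d^4 - 0.460000000000001*d^3 - 1.61*d^2 + 6.4*d - 8.42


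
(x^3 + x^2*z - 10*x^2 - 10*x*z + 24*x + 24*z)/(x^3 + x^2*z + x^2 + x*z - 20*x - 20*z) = (x - 6)/(x + 5)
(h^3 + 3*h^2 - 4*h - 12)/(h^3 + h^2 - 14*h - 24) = (h - 2)/(h - 4)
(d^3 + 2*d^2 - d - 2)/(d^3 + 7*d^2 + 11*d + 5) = (d^2 + d - 2)/(d^2 + 6*d + 5)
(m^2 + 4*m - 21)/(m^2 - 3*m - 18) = (-m^2 - 4*m + 21)/(-m^2 + 3*m + 18)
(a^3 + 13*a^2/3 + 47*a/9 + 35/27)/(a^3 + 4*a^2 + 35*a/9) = (a + 1/3)/a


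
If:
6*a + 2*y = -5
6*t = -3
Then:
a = -y/3 - 5/6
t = -1/2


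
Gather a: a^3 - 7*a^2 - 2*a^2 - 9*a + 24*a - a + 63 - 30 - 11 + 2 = a^3 - 9*a^2 + 14*a + 24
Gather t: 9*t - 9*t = 0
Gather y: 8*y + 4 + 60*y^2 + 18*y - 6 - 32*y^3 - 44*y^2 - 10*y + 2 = -32*y^3 + 16*y^2 + 16*y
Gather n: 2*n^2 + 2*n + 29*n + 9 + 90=2*n^2 + 31*n + 99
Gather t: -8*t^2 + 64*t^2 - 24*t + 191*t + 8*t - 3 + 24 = 56*t^2 + 175*t + 21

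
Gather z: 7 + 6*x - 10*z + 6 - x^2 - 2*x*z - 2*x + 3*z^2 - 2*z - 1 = -x^2 + 4*x + 3*z^2 + z*(-2*x - 12) + 12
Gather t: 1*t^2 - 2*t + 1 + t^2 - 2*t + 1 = 2*t^2 - 4*t + 2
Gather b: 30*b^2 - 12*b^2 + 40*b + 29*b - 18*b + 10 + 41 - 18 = 18*b^2 + 51*b + 33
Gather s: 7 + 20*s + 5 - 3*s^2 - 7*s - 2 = -3*s^2 + 13*s + 10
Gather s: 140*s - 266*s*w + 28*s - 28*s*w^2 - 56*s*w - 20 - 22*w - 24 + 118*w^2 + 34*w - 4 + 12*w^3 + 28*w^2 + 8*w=s*(-28*w^2 - 322*w + 168) + 12*w^3 + 146*w^2 + 20*w - 48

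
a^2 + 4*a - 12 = (a - 2)*(a + 6)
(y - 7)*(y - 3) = y^2 - 10*y + 21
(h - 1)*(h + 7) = h^2 + 6*h - 7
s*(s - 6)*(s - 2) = s^3 - 8*s^2 + 12*s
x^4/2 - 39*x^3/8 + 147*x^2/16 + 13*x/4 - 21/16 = (x/2 + 1/4)*(x - 7)*(x - 3)*(x - 1/4)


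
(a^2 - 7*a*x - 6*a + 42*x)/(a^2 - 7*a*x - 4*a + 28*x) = (a - 6)/(a - 4)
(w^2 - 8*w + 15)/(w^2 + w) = (w^2 - 8*w + 15)/(w*(w + 1))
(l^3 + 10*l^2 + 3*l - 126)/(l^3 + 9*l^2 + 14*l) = (l^2 + 3*l - 18)/(l*(l + 2))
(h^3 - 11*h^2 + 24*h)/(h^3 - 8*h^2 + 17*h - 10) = h*(h^2 - 11*h + 24)/(h^3 - 8*h^2 + 17*h - 10)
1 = 1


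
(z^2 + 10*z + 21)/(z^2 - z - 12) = (z + 7)/(z - 4)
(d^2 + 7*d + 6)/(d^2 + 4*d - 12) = (d + 1)/(d - 2)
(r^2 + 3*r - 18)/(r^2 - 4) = (r^2 + 3*r - 18)/(r^2 - 4)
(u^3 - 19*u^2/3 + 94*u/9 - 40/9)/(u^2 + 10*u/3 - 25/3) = (3*u^2 - 14*u + 8)/(3*(u + 5))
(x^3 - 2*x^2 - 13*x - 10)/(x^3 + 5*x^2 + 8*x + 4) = (x - 5)/(x + 2)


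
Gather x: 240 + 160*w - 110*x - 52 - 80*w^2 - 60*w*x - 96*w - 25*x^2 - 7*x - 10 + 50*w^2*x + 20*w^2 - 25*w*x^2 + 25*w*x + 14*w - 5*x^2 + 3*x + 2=-60*w^2 + 78*w + x^2*(-25*w - 30) + x*(50*w^2 - 35*w - 114) + 180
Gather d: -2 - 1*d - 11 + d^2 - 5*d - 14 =d^2 - 6*d - 27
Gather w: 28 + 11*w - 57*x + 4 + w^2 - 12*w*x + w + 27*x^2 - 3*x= w^2 + w*(12 - 12*x) + 27*x^2 - 60*x + 32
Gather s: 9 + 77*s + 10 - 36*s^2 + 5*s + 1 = -36*s^2 + 82*s + 20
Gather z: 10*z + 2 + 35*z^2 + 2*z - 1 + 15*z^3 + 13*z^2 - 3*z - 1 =15*z^3 + 48*z^2 + 9*z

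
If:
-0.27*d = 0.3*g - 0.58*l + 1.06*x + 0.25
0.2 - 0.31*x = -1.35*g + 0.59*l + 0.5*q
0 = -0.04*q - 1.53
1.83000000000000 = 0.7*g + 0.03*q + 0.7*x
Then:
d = 85.6162227602906 - 8.85875706214689*x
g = 4.25357142857143 - x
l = 42.486985472155 - 2.8135593220339*x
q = -38.25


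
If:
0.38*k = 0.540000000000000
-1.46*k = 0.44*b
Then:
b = -4.72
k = 1.42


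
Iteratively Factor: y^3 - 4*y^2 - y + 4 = (y + 1)*(y^2 - 5*y + 4) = (y - 4)*(y + 1)*(y - 1)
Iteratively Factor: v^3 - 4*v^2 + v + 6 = (v + 1)*(v^2 - 5*v + 6) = (v - 2)*(v + 1)*(v - 3)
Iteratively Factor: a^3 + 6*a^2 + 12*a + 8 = (a + 2)*(a^2 + 4*a + 4) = (a + 2)^2*(a + 2)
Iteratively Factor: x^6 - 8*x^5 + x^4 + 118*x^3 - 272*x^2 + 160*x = (x - 2)*(x^5 - 6*x^4 - 11*x^3 + 96*x^2 - 80*x) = (x - 4)*(x - 2)*(x^4 - 2*x^3 - 19*x^2 + 20*x) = x*(x - 4)*(x - 2)*(x^3 - 2*x^2 - 19*x + 20) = x*(x - 4)*(x - 2)*(x + 4)*(x^2 - 6*x + 5) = x*(x - 4)*(x - 2)*(x - 1)*(x + 4)*(x - 5)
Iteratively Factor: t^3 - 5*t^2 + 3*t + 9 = (t - 3)*(t^2 - 2*t - 3) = (t - 3)*(t + 1)*(t - 3)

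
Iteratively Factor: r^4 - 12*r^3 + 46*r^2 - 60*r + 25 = (r - 5)*(r^3 - 7*r^2 + 11*r - 5) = (r - 5)*(r - 1)*(r^2 - 6*r + 5) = (r - 5)*(r - 1)^2*(r - 5)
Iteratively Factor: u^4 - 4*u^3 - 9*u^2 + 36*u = (u)*(u^3 - 4*u^2 - 9*u + 36) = u*(u + 3)*(u^2 - 7*u + 12) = u*(u - 3)*(u + 3)*(u - 4)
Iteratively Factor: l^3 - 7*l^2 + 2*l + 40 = (l - 4)*(l^2 - 3*l - 10) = (l - 4)*(l + 2)*(l - 5)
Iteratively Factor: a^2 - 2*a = (a)*(a - 2)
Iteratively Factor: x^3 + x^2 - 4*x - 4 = (x - 2)*(x^2 + 3*x + 2) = (x - 2)*(x + 2)*(x + 1)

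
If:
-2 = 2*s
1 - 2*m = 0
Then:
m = 1/2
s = -1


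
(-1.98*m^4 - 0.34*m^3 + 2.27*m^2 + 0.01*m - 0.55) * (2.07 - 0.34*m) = 0.6732*m^5 - 3.983*m^4 - 1.4756*m^3 + 4.6955*m^2 + 0.2077*m - 1.1385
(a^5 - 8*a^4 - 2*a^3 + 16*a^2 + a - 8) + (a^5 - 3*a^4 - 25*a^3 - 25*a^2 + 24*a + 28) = 2*a^5 - 11*a^4 - 27*a^3 - 9*a^2 + 25*a + 20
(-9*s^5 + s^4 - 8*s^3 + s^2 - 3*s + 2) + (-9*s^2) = -9*s^5 + s^4 - 8*s^3 - 8*s^2 - 3*s + 2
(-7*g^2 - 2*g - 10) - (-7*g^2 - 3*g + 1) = g - 11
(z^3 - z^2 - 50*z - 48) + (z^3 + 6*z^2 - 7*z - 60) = 2*z^3 + 5*z^2 - 57*z - 108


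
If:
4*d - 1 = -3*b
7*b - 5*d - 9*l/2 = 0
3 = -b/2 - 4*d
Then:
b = 8/5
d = -19/20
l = 319/90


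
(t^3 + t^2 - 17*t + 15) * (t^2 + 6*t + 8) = t^5 + 7*t^4 - 3*t^3 - 79*t^2 - 46*t + 120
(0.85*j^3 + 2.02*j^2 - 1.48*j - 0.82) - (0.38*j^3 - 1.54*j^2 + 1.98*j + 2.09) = 0.47*j^3 + 3.56*j^2 - 3.46*j - 2.91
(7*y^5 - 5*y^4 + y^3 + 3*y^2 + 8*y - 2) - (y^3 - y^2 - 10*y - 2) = 7*y^5 - 5*y^4 + 4*y^2 + 18*y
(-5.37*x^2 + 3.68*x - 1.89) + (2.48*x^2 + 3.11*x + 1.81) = -2.89*x^2 + 6.79*x - 0.0799999999999998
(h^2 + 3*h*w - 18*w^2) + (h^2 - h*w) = 2*h^2 + 2*h*w - 18*w^2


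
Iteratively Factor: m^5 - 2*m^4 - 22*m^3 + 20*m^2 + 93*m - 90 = (m - 5)*(m^4 + 3*m^3 - 7*m^2 - 15*m + 18) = (m - 5)*(m + 3)*(m^3 - 7*m + 6) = (m - 5)*(m - 1)*(m + 3)*(m^2 + m - 6) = (m - 5)*(m - 2)*(m - 1)*(m + 3)*(m + 3)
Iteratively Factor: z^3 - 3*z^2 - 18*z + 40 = (z + 4)*(z^2 - 7*z + 10) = (z - 2)*(z + 4)*(z - 5)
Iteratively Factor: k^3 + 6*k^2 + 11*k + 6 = (k + 1)*(k^2 + 5*k + 6) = (k + 1)*(k + 3)*(k + 2)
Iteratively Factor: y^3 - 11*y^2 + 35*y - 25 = (y - 1)*(y^2 - 10*y + 25) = (y - 5)*(y - 1)*(y - 5)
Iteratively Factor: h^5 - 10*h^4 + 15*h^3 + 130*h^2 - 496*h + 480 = (h - 5)*(h^4 - 5*h^3 - 10*h^2 + 80*h - 96) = (h - 5)*(h - 4)*(h^3 - h^2 - 14*h + 24) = (h - 5)*(h - 4)*(h + 4)*(h^2 - 5*h + 6) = (h - 5)*(h - 4)*(h - 2)*(h + 4)*(h - 3)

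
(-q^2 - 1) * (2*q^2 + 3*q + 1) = -2*q^4 - 3*q^3 - 3*q^2 - 3*q - 1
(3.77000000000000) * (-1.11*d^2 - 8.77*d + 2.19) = -4.1847*d^2 - 33.0629*d + 8.2563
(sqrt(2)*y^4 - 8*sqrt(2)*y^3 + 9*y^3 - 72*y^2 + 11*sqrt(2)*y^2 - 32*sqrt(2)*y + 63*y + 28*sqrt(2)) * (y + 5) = sqrt(2)*y^5 - 3*sqrt(2)*y^4 + 9*y^4 - 29*sqrt(2)*y^3 - 27*y^3 - 297*y^2 + 23*sqrt(2)*y^2 - 132*sqrt(2)*y + 315*y + 140*sqrt(2)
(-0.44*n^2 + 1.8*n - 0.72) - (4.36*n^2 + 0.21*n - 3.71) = -4.8*n^2 + 1.59*n + 2.99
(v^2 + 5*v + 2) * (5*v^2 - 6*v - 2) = 5*v^4 + 19*v^3 - 22*v^2 - 22*v - 4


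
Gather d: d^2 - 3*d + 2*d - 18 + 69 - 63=d^2 - d - 12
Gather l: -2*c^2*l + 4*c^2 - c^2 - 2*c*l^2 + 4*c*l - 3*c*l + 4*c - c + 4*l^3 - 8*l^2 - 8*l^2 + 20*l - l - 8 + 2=3*c^2 + 3*c + 4*l^3 + l^2*(-2*c - 16) + l*(-2*c^2 + c + 19) - 6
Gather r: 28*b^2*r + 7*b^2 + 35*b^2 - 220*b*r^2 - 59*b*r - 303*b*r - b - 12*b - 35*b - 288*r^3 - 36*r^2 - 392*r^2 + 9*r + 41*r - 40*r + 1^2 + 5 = 42*b^2 - 48*b - 288*r^3 + r^2*(-220*b - 428) + r*(28*b^2 - 362*b + 10) + 6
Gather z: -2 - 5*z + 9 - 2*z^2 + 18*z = -2*z^2 + 13*z + 7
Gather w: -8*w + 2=2 - 8*w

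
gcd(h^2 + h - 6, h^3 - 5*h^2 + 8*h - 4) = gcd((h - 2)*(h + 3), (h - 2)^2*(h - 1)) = h - 2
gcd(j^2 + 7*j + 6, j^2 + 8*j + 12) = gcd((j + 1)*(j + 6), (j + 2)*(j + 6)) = j + 6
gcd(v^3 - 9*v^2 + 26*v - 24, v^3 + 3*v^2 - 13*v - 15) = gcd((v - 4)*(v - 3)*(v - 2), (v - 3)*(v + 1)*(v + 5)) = v - 3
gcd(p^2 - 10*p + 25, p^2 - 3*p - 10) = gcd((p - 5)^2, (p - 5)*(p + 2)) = p - 5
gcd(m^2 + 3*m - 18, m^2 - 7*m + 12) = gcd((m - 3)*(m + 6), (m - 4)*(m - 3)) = m - 3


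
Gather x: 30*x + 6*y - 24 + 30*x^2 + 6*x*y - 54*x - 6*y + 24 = 30*x^2 + x*(6*y - 24)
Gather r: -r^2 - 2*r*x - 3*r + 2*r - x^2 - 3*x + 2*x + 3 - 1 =-r^2 + r*(-2*x - 1) - x^2 - x + 2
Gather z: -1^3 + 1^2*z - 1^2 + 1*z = 2*z - 2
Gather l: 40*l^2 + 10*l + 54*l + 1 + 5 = 40*l^2 + 64*l + 6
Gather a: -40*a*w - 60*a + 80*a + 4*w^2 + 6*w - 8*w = a*(20 - 40*w) + 4*w^2 - 2*w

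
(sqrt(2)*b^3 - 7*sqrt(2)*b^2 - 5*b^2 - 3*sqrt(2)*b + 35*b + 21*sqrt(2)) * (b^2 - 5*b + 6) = sqrt(2)*b^5 - 12*sqrt(2)*b^4 - 5*b^4 + 38*sqrt(2)*b^3 + 60*b^3 - 205*b^2 - 6*sqrt(2)*b^2 - 123*sqrt(2)*b + 210*b + 126*sqrt(2)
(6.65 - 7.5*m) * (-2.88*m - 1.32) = 21.6*m^2 - 9.252*m - 8.778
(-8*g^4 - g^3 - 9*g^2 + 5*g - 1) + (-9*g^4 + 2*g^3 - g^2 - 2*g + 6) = -17*g^4 + g^3 - 10*g^2 + 3*g + 5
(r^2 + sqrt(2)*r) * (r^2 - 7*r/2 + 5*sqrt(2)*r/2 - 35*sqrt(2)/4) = r^4 - 7*r^3/2 + 7*sqrt(2)*r^3/2 - 49*sqrt(2)*r^2/4 + 5*r^2 - 35*r/2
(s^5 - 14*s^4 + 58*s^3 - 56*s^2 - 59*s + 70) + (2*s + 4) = s^5 - 14*s^4 + 58*s^3 - 56*s^2 - 57*s + 74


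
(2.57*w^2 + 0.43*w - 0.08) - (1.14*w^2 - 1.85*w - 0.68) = 1.43*w^2 + 2.28*w + 0.6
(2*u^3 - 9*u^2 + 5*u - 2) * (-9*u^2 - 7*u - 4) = -18*u^5 + 67*u^4 + 10*u^3 + 19*u^2 - 6*u + 8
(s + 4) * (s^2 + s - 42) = s^3 + 5*s^2 - 38*s - 168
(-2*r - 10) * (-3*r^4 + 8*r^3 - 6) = 6*r^5 + 14*r^4 - 80*r^3 + 12*r + 60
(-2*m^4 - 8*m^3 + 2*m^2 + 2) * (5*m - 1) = -10*m^5 - 38*m^4 + 18*m^3 - 2*m^2 + 10*m - 2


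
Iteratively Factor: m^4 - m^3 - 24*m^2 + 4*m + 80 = (m + 4)*(m^3 - 5*m^2 - 4*m + 20) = (m + 2)*(m + 4)*(m^2 - 7*m + 10) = (m - 2)*(m + 2)*(m + 4)*(m - 5)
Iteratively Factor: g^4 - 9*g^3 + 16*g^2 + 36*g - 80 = (g + 2)*(g^3 - 11*g^2 + 38*g - 40) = (g - 5)*(g + 2)*(g^2 - 6*g + 8) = (g - 5)*(g - 2)*(g + 2)*(g - 4)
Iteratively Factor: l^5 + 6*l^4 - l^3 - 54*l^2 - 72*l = (l + 3)*(l^4 + 3*l^3 - 10*l^2 - 24*l) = (l + 3)*(l + 4)*(l^3 - l^2 - 6*l) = l*(l + 3)*(l + 4)*(l^2 - l - 6) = l*(l - 3)*(l + 3)*(l + 4)*(l + 2)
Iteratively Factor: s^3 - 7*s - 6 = (s + 2)*(s^2 - 2*s - 3) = (s - 3)*(s + 2)*(s + 1)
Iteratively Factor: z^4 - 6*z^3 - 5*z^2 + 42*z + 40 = (z - 4)*(z^3 - 2*z^2 - 13*z - 10) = (z - 4)*(z + 1)*(z^2 - 3*z - 10) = (z - 4)*(z + 1)*(z + 2)*(z - 5)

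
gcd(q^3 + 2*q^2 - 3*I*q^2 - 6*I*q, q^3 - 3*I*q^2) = q^2 - 3*I*q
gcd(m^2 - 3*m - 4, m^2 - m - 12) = m - 4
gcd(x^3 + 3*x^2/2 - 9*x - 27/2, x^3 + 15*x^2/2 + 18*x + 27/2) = x^2 + 9*x/2 + 9/2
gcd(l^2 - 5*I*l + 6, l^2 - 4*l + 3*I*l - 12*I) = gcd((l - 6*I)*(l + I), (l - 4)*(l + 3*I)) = 1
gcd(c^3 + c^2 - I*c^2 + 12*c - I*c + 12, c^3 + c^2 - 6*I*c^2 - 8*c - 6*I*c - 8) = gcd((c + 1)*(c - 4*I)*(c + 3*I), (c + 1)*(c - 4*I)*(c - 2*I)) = c^2 + c*(1 - 4*I) - 4*I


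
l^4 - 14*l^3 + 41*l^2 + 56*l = l*(l - 8)*(l - 7)*(l + 1)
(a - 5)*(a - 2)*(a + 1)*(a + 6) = a^4 - 33*a^2 + 28*a + 60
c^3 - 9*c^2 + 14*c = c*(c - 7)*(c - 2)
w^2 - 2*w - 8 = (w - 4)*(w + 2)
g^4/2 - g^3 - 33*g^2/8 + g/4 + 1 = (g/2 + 1)*(g - 4)*(g - 1/2)*(g + 1/2)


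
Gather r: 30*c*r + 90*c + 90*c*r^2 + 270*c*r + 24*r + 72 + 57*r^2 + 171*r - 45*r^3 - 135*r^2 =90*c - 45*r^3 + r^2*(90*c - 78) + r*(300*c + 195) + 72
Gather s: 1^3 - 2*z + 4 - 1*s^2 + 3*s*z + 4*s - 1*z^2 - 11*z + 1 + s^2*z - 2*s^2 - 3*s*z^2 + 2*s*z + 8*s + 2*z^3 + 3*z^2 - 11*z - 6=s^2*(z - 3) + s*(-3*z^2 + 5*z + 12) + 2*z^3 + 2*z^2 - 24*z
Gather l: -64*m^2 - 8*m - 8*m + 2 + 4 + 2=-64*m^2 - 16*m + 8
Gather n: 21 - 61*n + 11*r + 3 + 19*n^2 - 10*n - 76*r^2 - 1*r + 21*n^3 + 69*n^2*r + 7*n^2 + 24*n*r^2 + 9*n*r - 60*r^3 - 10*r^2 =21*n^3 + n^2*(69*r + 26) + n*(24*r^2 + 9*r - 71) - 60*r^3 - 86*r^2 + 10*r + 24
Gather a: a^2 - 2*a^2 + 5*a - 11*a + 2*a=-a^2 - 4*a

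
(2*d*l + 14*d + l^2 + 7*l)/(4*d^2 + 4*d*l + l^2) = (l + 7)/(2*d + l)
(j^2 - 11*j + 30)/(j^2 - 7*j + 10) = (j - 6)/(j - 2)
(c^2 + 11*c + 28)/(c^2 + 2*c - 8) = (c + 7)/(c - 2)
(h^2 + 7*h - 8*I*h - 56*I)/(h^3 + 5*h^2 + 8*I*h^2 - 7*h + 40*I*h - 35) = (h^2 + h*(7 - 8*I) - 56*I)/(h^3 + h^2*(5 + 8*I) + h*(-7 + 40*I) - 35)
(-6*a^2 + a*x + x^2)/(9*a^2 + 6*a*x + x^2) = (-2*a + x)/(3*a + x)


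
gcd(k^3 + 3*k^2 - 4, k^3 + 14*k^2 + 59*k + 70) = k + 2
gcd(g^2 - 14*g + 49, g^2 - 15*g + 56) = g - 7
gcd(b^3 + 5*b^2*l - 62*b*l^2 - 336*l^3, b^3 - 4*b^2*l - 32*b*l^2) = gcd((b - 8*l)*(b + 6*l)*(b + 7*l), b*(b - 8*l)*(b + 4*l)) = b - 8*l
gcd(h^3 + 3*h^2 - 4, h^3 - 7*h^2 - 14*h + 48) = 1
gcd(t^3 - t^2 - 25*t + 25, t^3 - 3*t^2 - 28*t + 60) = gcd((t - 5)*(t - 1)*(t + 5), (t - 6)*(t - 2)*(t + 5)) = t + 5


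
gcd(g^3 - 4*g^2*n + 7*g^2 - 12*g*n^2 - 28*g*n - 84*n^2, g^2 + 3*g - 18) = 1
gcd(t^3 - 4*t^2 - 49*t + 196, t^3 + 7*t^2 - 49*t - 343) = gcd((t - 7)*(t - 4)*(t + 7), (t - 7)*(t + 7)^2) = t^2 - 49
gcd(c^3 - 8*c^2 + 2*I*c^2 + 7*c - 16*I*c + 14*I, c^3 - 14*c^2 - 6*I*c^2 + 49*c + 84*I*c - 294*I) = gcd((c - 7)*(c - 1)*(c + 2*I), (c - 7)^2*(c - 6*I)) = c - 7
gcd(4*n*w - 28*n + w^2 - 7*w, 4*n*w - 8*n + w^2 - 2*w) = 4*n + w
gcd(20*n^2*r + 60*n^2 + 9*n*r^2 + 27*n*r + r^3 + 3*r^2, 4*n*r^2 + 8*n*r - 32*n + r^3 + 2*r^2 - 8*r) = 4*n + r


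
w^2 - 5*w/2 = w*(w - 5/2)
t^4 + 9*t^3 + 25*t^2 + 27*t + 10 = (t + 1)^2*(t + 2)*(t + 5)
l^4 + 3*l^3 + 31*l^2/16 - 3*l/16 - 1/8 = (l - 1/4)*(l + 1/4)*(l + 1)*(l + 2)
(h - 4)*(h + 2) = h^2 - 2*h - 8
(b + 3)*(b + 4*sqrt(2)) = b^2 + 3*b + 4*sqrt(2)*b + 12*sqrt(2)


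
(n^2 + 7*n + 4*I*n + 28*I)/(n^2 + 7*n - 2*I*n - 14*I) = (n + 4*I)/(n - 2*I)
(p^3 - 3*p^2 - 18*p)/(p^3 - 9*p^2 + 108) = p/(p - 6)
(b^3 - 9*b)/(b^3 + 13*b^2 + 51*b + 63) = b*(b - 3)/(b^2 + 10*b + 21)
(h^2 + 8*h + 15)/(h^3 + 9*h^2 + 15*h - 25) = (h + 3)/(h^2 + 4*h - 5)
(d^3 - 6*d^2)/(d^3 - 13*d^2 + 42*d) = d/(d - 7)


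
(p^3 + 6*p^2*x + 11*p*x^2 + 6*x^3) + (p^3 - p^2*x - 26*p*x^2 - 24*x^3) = 2*p^3 + 5*p^2*x - 15*p*x^2 - 18*x^3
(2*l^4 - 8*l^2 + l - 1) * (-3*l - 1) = -6*l^5 - 2*l^4 + 24*l^3 + 5*l^2 + 2*l + 1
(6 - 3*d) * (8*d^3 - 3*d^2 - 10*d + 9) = -24*d^4 + 57*d^3 + 12*d^2 - 87*d + 54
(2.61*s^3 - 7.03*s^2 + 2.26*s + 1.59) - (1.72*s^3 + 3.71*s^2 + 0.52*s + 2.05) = 0.89*s^3 - 10.74*s^2 + 1.74*s - 0.46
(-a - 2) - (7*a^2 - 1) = -7*a^2 - a - 1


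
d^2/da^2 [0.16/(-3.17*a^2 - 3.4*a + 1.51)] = (3.215648*a^2 + 3.44896*a - 0.16*(6.34*a + 3.4)*(12.68*a + 6.8) - 1.531744)/(3.17*a^2 + 3.4*a - 1.51)^3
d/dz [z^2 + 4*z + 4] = 2*z + 4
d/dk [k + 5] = 1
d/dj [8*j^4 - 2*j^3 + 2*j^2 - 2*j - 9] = 32*j^3 - 6*j^2 + 4*j - 2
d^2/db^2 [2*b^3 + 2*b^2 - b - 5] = 12*b + 4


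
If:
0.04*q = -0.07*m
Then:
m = -0.571428571428571*q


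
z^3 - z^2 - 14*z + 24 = (z - 3)*(z - 2)*(z + 4)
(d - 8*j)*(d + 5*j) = d^2 - 3*d*j - 40*j^2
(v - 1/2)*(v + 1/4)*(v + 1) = v^3 + 3*v^2/4 - 3*v/8 - 1/8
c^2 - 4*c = c*(c - 4)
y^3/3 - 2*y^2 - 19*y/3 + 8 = (y/3 + 1)*(y - 8)*(y - 1)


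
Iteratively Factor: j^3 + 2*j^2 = (j + 2)*(j^2) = j*(j + 2)*(j)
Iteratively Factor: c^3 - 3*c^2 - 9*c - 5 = (c - 5)*(c^2 + 2*c + 1) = (c - 5)*(c + 1)*(c + 1)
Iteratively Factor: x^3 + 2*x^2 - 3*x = (x + 3)*(x^2 - x) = x*(x + 3)*(x - 1)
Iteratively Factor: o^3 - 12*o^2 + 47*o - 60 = (o - 4)*(o^2 - 8*o + 15) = (o - 4)*(o - 3)*(o - 5)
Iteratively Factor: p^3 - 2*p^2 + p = (p)*(p^2 - 2*p + 1) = p*(p - 1)*(p - 1)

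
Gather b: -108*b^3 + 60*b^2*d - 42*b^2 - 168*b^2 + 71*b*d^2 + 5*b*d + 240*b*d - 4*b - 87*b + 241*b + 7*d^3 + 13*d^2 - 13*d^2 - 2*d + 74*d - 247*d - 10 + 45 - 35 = -108*b^3 + b^2*(60*d - 210) + b*(71*d^2 + 245*d + 150) + 7*d^3 - 175*d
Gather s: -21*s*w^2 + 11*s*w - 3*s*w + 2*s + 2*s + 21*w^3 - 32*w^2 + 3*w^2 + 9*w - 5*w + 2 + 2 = s*(-21*w^2 + 8*w + 4) + 21*w^3 - 29*w^2 + 4*w + 4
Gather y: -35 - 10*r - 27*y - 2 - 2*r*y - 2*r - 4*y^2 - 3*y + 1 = -12*r - 4*y^2 + y*(-2*r - 30) - 36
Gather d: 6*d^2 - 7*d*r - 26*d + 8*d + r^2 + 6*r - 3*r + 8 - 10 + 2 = 6*d^2 + d*(-7*r - 18) + r^2 + 3*r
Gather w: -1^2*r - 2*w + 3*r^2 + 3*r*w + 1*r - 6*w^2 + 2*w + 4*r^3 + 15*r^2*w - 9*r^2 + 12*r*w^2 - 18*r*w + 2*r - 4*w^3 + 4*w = 4*r^3 - 6*r^2 + 2*r - 4*w^3 + w^2*(12*r - 6) + w*(15*r^2 - 15*r + 4)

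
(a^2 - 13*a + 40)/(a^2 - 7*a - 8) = (a - 5)/(a + 1)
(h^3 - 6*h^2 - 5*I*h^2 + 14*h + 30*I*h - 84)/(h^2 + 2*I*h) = h - 6 - 7*I + 42*I/h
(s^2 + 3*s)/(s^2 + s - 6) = s/(s - 2)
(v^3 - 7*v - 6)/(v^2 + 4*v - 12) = (v^3 - 7*v - 6)/(v^2 + 4*v - 12)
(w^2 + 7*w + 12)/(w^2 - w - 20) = (w + 3)/(w - 5)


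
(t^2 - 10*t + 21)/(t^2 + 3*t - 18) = (t - 7)/(t + 6)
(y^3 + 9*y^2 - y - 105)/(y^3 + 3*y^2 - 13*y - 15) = (y + 7)/(y + 1)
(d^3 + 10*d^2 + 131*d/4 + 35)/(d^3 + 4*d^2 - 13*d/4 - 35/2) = (d + 4)/(d - 2)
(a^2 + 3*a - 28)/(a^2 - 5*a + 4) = (a + 7)/(a - 1)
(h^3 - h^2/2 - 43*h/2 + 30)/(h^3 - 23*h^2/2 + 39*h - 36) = (h + 5)/(h - 6)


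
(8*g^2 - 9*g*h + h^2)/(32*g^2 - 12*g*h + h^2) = (g - h)/(4*g - h)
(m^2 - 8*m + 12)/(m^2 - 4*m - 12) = (m - 2)/(m + 2)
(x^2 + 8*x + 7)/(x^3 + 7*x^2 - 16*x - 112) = (x + 1)/(x^2 - 16)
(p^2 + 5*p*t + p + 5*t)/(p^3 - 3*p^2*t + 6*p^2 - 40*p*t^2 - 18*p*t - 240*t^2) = (p + 1)/(p^2 - 8*p*t + 6*p - 48*t)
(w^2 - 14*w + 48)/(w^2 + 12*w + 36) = (w^2 - 14*w + 48)/(w^2 + 12*w + 36)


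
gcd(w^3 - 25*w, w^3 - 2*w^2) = w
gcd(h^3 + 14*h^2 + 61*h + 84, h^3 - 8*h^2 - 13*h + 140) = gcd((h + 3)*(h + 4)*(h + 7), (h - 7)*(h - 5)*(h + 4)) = h + 4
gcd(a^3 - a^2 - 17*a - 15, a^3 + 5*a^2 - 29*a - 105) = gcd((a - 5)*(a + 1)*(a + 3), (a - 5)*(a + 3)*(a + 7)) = a^2 - 2*a - 15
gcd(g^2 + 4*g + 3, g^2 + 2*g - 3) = g + 3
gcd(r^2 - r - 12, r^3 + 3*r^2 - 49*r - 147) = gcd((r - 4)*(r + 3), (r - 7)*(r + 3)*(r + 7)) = r + 3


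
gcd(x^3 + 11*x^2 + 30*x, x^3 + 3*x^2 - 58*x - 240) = x^2 + 11*x + 30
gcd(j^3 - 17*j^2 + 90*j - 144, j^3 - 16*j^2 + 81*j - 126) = j^2 - 9*j + 18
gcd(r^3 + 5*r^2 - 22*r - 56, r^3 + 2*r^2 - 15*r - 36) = r - 4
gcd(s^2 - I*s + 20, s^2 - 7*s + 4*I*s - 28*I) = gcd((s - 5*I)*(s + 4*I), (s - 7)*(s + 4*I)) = s + 4*I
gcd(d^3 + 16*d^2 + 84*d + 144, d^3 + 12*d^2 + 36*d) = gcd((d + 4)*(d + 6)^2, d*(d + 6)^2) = d^2 + 12*d + 36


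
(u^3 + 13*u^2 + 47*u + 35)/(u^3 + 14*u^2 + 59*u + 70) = (u + 1)/(u + 2)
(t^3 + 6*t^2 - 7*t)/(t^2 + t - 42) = t*(t - 1)/(t - 6)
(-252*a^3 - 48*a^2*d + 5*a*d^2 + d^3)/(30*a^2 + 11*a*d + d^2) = (-42*a^2 - a*d + d^2)/(5*a + d)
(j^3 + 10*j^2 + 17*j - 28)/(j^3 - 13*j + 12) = (j + 7)/(j - 3)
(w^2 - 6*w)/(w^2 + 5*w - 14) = w*(w - 6)/(w^2 + 5*w - 14)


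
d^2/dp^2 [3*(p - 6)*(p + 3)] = 6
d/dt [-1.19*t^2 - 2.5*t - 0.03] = -2.38*t - 2.5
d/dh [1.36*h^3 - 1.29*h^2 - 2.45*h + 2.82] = 4.08*h^2 - 2.58*h - 2.45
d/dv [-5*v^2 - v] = -10*v - 1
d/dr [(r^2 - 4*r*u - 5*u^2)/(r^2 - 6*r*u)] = 2*u*(-r^2 + 5*r*u - 15*u^2)/(r^2*(r^2 - 12*r*u + 36*u^2))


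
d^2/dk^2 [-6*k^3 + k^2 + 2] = 2 - 36*k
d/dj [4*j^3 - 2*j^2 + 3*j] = 12*j^2 - 4*j + 3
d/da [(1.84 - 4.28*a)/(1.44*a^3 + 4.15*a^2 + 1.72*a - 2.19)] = (12.3264*a^3 + 9.8132*a^2 - 15.272*a + 6.2084)/(2.0736*a^6 + 11.952*a^5 + 22.1761*a^4 + 7.9688*a^3 - 15.2186*a^2 - 7.5336*a + 4.7961)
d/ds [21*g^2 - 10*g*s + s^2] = -10*g + 2*s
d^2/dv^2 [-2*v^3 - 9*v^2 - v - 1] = -12*v - 18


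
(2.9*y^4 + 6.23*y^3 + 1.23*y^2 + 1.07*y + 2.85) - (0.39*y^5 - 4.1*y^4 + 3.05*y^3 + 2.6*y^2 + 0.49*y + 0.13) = -0.39*y^5 + 7.0*y^4 + 3.18*y^3 - 1.37*y^2 + 0.58*y + 2.72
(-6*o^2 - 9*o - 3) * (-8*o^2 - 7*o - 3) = 48*o^4 + 114*o^3 + 105*o^2 + 48*o + 9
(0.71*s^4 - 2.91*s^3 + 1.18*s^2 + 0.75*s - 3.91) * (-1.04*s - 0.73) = -0.7384*s^5 + 2.5081*s^4 + 0.8971*s^3 - 1.6414*s^2 + 3.5189*s + 2.8543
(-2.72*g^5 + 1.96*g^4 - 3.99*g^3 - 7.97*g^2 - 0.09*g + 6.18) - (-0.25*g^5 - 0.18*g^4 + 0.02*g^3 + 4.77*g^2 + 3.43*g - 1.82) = -2.47*g^5 + 2.14*g^4 - 4.01*g^3 - 12.74*g^2 - 3.52*g + 8.0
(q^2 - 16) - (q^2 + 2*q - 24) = 8 - 2*q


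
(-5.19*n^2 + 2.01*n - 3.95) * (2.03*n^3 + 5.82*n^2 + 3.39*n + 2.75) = -10.5357*n^5 - 26.1255*n^4 - 13.9144*n^3 - 30.4476*n^2 - 7.863*n - 10.8625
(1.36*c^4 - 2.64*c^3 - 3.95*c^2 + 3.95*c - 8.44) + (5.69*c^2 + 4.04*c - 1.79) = 1.36*c^4 - 2.64*c^3 + 1.74*c^2 + 7.99*c - 10.23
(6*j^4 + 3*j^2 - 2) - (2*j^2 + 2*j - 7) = 6*j^4 + j^2 - 2*j + 5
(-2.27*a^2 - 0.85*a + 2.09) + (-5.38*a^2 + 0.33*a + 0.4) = -7.65*a^2 - 0.52*a + 2.49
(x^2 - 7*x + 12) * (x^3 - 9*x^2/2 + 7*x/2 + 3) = x^5 - 23*x^4/2 + 47*x^3 - 151*x^2/2 + 21*x + 36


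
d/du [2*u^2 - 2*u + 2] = 4*u - 2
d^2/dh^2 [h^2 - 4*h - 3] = 2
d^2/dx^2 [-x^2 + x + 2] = -2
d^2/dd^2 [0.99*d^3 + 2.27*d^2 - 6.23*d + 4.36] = 5.94*d + 4.54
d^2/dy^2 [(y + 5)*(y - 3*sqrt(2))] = 2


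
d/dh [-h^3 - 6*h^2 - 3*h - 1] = -3*h^2 - 12*h - 3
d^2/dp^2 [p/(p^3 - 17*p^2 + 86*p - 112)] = 2*(p*(3*p^2 - 34*p + 86)^2 + (-3*p^2 - p*(3*p - 17) + 34*p - 86)*(p^3 - 17*p^2 + 86*p - 112))/(p^3 - 17*p^2 + 86*p - 112)^3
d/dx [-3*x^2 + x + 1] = 1 - 6*x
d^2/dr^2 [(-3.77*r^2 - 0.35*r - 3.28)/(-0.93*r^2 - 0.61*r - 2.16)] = (3.5527136788005e-15*r^4 - 3.672012*r^3 - 28.417824*r^2 + 6.945984*r + 23.519552)/(0.804357*r^6 + 1.582767*r^5 + 6.642711*r^4 + 7.579189*r^3 + 15.428232*r^2 + 8.538048*r + 10.077696)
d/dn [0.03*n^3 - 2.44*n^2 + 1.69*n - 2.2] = 0.09*n^2 - 4.88*n + 1.69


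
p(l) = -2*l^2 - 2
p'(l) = -4*l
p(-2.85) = -18.24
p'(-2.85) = 11.40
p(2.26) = -12.22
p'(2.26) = -9.04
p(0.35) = -2.24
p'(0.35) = -1.40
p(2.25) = -12.12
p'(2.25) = -9.00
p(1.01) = -4.04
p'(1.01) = -4.04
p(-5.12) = -54.43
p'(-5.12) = 20.48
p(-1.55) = -6.80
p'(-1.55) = 6.20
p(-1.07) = -4.29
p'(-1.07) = 4.28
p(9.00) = -164.00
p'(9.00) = -36.00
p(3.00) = -20.00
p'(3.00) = -12.00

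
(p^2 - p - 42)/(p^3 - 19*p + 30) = (p^2 - p - 42)/(p^3 - 19*p + 30)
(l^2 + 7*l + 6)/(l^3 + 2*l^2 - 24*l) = (l + 1)/(l*(l - 4))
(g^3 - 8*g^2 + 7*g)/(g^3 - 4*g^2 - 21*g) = (g - 1)/(g + 3)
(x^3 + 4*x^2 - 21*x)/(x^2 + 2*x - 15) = x*(x + 7)/(x + 5)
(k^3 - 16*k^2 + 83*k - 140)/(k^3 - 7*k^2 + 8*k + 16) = (k^2 - 12*k + 35)/(k^2 - 3*k - 4)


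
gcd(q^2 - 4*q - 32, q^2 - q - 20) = q + 4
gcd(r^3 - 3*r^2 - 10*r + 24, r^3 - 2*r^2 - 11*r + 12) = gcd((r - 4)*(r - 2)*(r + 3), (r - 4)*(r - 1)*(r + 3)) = r^2 - r - 12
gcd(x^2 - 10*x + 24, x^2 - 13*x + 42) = x - 6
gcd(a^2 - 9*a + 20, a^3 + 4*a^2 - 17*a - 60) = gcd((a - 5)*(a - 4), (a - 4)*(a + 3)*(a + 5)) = a - 4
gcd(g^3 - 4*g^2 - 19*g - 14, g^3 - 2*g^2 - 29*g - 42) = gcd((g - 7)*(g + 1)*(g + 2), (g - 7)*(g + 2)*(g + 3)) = g^2 - 5*g - 14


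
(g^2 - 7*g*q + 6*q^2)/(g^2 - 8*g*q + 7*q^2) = (-g + 6*q)/(-g + 7*q)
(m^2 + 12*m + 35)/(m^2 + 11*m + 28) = (m + 5)/(m + 4)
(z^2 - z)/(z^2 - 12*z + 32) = z*(z - 1)/(z^2 - 12*z + 32)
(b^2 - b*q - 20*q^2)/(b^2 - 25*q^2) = (b + 4*q)/(b + 5*q)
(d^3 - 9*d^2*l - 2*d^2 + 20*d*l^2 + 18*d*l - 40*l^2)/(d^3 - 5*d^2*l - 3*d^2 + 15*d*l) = (d^2 - 4*d*l - 2*d + 8*l)/(d*(d - 3))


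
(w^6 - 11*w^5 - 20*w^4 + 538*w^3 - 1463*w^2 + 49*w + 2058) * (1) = w^6 - 11*w^5 - 20*w^4 + 538*w^3 - 1463*w^2 + 49*w + 2058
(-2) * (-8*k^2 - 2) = 16*k^2 + 4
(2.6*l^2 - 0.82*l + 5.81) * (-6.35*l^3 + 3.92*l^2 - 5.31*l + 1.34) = -16.51*l^5 + 15.399*l^4 - 53.9139*l^3 + 30.6134*l^2 - 31.9499*l + 7.7854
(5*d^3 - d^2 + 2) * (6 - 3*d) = -15*d^4 + 33*d^3 - 6*d^2 - 6*d + 12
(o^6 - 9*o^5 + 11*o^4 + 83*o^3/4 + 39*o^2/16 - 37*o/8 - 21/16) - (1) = o^6 - 9*o^5 + 11*o^4 + 83*o^3/4 + 39*o^2/16 - 37*o/8 - 37/16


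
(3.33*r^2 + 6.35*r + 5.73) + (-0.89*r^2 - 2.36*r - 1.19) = 2.44*r^2 + 3.99*r + 4.54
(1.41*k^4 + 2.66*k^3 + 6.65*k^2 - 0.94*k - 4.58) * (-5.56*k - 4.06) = -7.8396*k^5 - 20.5142*k^4 - 47.7736*k^3 - 21.7726*k^2 + 29.2812*k + 18.5948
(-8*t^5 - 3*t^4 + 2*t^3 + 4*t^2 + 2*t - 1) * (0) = 0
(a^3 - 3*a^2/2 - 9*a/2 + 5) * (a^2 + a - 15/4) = a^5 - a^4/2 - 39*a^3/4 + 49*a^2/8 + 175*a/8 - 75/4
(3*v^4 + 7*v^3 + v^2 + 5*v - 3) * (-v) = -3*v^5 - 7*v^4 - v^3 - 5*v^2 + 3*v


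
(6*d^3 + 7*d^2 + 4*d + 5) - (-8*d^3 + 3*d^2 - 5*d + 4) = 14*d^3 + 4*d^2 + 9*d + 1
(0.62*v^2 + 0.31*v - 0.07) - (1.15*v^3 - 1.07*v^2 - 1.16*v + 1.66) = -1.15*v^3 + 1.69*v^2 + 1.47*v - 1.73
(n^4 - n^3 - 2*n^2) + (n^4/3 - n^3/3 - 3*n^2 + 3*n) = 4*n^4/3 - 4*n^3/3 - 5*n^2 + 3*n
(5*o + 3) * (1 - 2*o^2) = -10*o^3 - 6*o^2 + 5*o + 3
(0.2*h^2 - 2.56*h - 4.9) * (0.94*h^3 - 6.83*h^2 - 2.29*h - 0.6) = 0.188*h^5 - 3.7724*h^4 + 12.4208*h^3 + 39.2094*h^2 + 12.757*h + 2.94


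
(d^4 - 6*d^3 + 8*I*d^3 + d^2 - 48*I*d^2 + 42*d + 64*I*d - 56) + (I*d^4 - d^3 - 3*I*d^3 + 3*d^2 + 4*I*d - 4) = d^4 + I*d^4 - 7*d^3 + 5*I*d^3 + 4*d^2 - 48*I*d^2 + 42*d + 68*I*d - 60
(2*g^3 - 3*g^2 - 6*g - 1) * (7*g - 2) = 14*g^4 - 25*g^3 - 36*g^2 + 5*g + 2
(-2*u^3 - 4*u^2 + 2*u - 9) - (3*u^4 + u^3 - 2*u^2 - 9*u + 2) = -3*u^4 - 3*u^3 - 2*u^2 + 11*u - 11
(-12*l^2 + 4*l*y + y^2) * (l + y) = -12*l^3 - 8*l^2*y + 5*l*y^2 + y^3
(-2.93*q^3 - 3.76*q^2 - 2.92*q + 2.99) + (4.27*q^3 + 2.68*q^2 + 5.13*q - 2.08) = 1.34*q^3 - 1.08*q^2 + 2.21*q + 0.91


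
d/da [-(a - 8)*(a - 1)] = 9 - 2*a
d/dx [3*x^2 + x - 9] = 6*x + 1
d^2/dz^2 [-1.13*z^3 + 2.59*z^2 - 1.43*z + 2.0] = 5.18 - 6.78*z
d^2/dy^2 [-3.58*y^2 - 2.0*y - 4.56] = -7.16000000000000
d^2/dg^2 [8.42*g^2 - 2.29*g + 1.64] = 16.8400000000000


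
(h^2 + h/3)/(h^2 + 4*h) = (h + 1/3)/(h + 4)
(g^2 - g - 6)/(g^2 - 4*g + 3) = (g + 2)/(g - 1)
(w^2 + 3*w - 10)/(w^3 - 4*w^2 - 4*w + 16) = (w + 5)/(w^2 - 2*w - 8)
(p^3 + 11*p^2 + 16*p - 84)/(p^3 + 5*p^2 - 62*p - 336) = (p - 2)/(p - 8)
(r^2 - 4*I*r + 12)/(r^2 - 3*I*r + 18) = (r + 2*I)/(r + 3*I)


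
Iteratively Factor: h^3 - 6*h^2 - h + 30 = (h + 2)*(h^2 - 8*h + 15) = (h - 3)*(h + 2)*(h - 5)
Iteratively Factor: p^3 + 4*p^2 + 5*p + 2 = (p + 1)*(p^2 + 3*p + 2) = (p + 1)*(p + 2)*(p + 1)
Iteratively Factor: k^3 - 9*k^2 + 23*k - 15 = (k - 3)*(k^2 - 6*k + 5) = (k - 5)*(k - 3)*(k - 1)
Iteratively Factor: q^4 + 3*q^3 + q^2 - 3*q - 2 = (q + 2)*(q^3 + q^2 - q - 1) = (q + 1)*(q + 2)*(q^2 - 1) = (q + 1)^2*(q + 2)*(q - 1)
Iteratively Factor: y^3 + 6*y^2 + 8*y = (y + 2)*(y^2 + 4*y) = (y + 2)*(y + 4)*(y)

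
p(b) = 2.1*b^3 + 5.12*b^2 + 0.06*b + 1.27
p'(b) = 6.3*b^2 + 10.24*b + 0.06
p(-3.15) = -13.75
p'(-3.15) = 30.32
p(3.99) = 216.41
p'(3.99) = 141.21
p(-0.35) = 1.79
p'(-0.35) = -2.75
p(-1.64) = 5.68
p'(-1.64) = 0.21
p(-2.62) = -1.51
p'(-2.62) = 16.48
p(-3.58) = -29.68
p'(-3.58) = 44.14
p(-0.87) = 3.71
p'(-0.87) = -4.08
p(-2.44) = 1.10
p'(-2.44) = 12.58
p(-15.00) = -5935.13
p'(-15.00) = 1263.96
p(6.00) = 639.55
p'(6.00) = 288.30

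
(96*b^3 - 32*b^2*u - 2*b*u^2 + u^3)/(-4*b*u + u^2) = -24*b^2/u + 2*b + u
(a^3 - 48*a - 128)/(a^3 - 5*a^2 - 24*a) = (a^2 + 8*a + 16)/(a*(a + 3))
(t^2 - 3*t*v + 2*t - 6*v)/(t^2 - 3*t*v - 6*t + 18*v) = (t + 2)/(t - 6)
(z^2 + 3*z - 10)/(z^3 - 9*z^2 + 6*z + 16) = (z + 5)/(z^2 - 7*z - 8)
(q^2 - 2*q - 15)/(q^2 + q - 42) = (q^2 - 2*q - 15)/(q^2 + q - 42)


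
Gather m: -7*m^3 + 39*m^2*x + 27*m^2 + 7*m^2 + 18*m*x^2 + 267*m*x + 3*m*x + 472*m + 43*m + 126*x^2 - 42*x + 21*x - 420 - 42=-7*m^3 + m^2*(39*x + 34) + m*(18*x^2 + 270*x + 515) + 126*x^2 - 21*x - 462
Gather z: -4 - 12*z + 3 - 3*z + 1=-15*z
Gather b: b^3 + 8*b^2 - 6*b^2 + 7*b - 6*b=b^3 + 2*b^2 + b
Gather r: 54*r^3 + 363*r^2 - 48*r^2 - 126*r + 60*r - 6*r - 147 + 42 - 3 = 54*r^3 + 315*r^2 - 72*r - 108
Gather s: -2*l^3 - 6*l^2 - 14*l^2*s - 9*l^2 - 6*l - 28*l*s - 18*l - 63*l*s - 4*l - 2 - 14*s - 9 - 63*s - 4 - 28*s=-2*l^3 - 15*l^2 - 28*l + s*(-14*l^2 - 91*l - 105) - 15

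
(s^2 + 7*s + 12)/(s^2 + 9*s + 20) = (s + 3)/(s + 5)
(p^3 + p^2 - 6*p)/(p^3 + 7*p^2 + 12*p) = (p - 2)/(p + 4)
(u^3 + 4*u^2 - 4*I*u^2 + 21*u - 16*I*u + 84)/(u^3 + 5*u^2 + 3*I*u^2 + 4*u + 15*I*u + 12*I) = (u - 7*I)/(u + 1)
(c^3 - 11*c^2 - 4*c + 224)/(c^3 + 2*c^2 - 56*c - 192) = (c - 7)/(c + 6)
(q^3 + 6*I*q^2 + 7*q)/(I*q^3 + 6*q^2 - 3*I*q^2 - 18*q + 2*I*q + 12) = q*(q^2 + 6*I*q + 7)/(I*q^3 + 6*q^2 - 3*I*q^2 - 18*q + 2*I*q + 12)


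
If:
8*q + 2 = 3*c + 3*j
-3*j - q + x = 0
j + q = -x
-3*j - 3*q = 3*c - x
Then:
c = 8/69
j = 2/23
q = -4/23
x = 2/23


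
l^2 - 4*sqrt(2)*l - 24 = (l - 6*sqrt(2))*(l + 2*sqrt(2))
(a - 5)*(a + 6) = a^2 + a - 30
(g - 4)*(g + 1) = g^2 - 3*g - 4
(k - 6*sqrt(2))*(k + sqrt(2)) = k^2 - 5*sqrt(2)*k - 12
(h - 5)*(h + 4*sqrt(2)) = h^2 - 5*h + 4*sqrt(2)*h - 20*sqrt(2)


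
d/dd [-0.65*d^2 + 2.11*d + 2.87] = 2.11 - 1.3*d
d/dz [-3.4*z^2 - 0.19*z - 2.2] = -6.8*z - 0.19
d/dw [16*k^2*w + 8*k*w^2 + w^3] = 16*k^2 + 16*k*w + 3*w^2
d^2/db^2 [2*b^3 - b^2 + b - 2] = 12*b - 2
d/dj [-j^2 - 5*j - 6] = -2*j - 5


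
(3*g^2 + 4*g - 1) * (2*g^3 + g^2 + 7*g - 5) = 6*g^5 + 11*g^4 + 23*g^3 + 12*g^2 - 27*g + 5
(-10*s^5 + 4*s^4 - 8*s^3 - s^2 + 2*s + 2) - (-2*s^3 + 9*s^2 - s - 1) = -10*s^5 + 4*s^4 - 6*s^3 - 10*s^2 + 3*s + 3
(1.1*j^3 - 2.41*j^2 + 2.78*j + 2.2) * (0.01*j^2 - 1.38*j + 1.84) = 0.011*j^5 - 1.5421*j^4 + 5.3776*j^3 - 8.2488*j^2 + 2.0792*j + 4.048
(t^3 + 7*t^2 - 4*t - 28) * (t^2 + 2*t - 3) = t^5 + 9*t^4 + 7*t^3 - 57*t^2 - 44*t + 84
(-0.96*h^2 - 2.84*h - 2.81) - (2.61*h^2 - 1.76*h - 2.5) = -3.57*h^2 - 1.08*h - 0.31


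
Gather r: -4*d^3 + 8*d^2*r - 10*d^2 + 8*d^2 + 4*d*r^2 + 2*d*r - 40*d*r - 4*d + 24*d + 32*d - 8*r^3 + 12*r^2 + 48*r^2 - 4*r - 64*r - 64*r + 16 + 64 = -4*d^3 - 2*d^2 + 52*d - 8*r^3 + r^2*(4*d + 60) + r*(8*d^2 - 38*d - 132) + 80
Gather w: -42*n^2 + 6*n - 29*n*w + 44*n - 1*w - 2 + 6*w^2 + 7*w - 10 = -42*n^2 + 50*n + 6*w^2 + w*(6 - 29*n) - 12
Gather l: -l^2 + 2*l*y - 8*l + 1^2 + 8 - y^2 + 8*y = -l^2 + l*(2*y - 8) - y^2 + 8*y + 9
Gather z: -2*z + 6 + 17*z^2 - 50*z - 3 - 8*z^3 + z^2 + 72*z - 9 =-8*z^3 + 18*z^2 + 20*z - 6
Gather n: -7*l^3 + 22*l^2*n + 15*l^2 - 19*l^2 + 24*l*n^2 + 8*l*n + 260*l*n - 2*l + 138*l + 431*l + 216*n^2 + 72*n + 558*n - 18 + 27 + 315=-7*l^3 - 4*l^2 + 567*l + n^2*(24*l + 216) + n*(22*l^2 + 268*l + 630) + 324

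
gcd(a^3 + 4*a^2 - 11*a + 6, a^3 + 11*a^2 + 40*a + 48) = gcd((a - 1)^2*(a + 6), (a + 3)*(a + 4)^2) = 1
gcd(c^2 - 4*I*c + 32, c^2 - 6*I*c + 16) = c - 8*I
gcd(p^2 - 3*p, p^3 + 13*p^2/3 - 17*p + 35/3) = 1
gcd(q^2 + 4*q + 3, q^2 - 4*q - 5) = q + 1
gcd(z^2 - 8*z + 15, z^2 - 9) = z - 3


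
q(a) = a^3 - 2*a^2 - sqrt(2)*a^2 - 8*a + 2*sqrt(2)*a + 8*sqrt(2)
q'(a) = 3*a^2 - 4*a - 2*sqrt(2)*a - 8 + 2*sqrt(2)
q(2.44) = -7.11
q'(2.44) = -3.97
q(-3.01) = -31.32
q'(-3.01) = 42.56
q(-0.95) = 12.29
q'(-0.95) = 4.02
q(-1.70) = 5.33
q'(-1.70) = 15.11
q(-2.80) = -22.93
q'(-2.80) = 37.47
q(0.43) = 8.54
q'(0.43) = -7.55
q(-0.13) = 11.93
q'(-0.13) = -4.23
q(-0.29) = 12.50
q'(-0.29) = -2.94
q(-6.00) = -296.57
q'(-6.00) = 143.80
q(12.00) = 1185.61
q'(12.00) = 344.89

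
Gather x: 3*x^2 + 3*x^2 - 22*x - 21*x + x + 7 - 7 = 6*x^2 - 42*x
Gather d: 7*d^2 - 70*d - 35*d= 7*d^2 - 105*d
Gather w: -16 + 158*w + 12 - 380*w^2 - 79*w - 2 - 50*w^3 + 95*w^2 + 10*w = -50*w^3 - 285*w^2 + 89*w - 6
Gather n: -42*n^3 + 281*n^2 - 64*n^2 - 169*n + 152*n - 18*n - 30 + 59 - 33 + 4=-42*n^3 + 217*n^2 - 35*n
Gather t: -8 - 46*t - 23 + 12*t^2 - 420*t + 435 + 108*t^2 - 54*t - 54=120*t^2 - 520*t + 350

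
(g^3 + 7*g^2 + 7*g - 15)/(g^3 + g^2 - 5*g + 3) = (g + 5)/(g - 1)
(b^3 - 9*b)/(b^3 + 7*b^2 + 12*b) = (b - 3)/(b + 4)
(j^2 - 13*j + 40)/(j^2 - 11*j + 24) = (j - 5)/(j - 3)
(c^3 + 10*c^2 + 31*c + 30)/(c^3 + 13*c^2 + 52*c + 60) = (c + 3)/(c + 6)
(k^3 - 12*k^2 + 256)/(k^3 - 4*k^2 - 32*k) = (k - 8)/k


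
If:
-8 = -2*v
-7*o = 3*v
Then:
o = -12/7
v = 4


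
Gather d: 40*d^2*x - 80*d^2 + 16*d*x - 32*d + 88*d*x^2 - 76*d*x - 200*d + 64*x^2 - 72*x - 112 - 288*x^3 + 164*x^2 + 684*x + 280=d^2*(40*x - 80) + d*(88*x^2 - 60*x - 232) - 288*x^3 + 228*x^2 + 612*x + 168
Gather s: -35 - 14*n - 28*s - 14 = -14*n - 28*s - 49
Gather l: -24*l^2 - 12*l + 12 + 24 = -24*l^2 - 12*l + 36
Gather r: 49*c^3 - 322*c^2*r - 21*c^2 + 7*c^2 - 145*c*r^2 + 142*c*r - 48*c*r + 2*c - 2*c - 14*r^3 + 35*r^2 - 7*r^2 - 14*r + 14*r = 49*c^3 - 14*c^2 - 14*r^3 + r^2*(28 - 145*c) + r*(-322*c^2 + 94*c)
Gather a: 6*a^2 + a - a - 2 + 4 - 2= 6*a^2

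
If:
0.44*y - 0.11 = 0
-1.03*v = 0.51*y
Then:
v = -0.12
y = 0.25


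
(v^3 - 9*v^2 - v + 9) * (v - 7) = v^4 - 16*v^3 + 62*v^2 + 16*v - 63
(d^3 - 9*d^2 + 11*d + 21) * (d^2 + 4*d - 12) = d^5 - 5*d^4 - 37*d^3 + 173*d^2 - 48*d - 252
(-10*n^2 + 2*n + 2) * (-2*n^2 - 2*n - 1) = 20*n^4 + 16*n^3 + 2*n^2 - 6*n - 2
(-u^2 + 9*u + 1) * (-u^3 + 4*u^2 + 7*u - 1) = u^5 - 13*u^4 + 28*u^3 + 68*u^2 - 2*u - 1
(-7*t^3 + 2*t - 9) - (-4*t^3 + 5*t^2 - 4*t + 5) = -3*t^3 - 5*t^2 + 6*t - 14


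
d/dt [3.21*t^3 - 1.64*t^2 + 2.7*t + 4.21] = 9.63*t^2 - 3.28*t + 2.7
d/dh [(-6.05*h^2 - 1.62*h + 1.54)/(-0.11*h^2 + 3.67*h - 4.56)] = (-22.3817*h^2 + 55.5148*h + 1.7354)/(0.0121*h^4 - 0.8074*h^3 + 14.4721*h^2 - 33.4704*h + 20.7936)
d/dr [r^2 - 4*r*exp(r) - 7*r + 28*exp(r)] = -4*r*exp(r) + 2*r + 24*exp(r) - 7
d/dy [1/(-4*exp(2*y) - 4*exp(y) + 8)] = (2*exp(y) + 1)*exp(y)/(4*(exp(2*y) + exp(y) - 2)^2)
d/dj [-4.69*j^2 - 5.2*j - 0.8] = -9.38*j - 5.2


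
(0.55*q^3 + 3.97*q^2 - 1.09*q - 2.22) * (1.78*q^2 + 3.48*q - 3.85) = 0.979*q^5 + 8.9806*q^4 + 9.7579*q^3 - 23.0293*q^2 - 3.5291*q + 8.547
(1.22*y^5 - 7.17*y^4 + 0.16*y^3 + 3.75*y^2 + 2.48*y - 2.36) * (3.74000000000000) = 4.5628*y^5 - 26.8158*y^4 + 0.5984*y^3 + 14.025*y^2 + 9.2752*y - 8.8264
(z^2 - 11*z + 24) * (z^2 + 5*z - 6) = z^4 - 6*z^3 - 37*z^2 + 186*z - 144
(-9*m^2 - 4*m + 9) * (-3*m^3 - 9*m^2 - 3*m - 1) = 27*m^5 + 93*m^4 + 36*m^3 - 60*m^2 - 23*m - 9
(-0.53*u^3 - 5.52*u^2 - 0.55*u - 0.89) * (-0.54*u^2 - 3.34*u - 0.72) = 0.2862*u^5 + 4.751*u^4 + 19.1154*u^3 + 6.292*u^2 + 3.3686*u + 0.6408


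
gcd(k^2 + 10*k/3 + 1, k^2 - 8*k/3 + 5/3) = 1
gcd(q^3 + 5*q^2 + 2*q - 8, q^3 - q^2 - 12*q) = 1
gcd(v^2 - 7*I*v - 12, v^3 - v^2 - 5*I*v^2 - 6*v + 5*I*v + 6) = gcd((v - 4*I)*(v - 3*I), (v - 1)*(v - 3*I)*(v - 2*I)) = v - 3*I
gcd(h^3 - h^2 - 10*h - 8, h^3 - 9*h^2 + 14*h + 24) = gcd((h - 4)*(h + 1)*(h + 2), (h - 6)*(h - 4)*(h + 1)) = h^2 - 3*h - 4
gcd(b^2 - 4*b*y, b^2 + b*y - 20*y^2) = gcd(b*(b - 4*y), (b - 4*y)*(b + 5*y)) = -b + 4*y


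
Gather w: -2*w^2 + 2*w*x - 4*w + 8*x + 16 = -2*w^2 + w*(2*x - 4) + 8*x + 16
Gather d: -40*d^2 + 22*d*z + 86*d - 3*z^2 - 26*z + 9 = -40*d^2 + d*(22*z + 86) - 3*z^2 - 26*z + 9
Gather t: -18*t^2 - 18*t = -18*t^2 - 18*t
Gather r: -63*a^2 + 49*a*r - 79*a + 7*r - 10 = -63*a^2 - 79*a + r*(49*a + 7) - 10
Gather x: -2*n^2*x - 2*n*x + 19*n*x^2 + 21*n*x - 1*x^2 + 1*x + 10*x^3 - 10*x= 10*x^3 + x^2*(19*n - 1) + x*(-2*n^2 + 19*n - 9)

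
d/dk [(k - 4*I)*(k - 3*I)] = 2*k - 7*I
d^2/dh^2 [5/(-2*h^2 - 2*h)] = 5*(h*(h + 1) - (2*h + 1)^2)/(h^3*(h + 1)^3)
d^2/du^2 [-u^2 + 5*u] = -2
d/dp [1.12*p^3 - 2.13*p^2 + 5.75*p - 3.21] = 3.36*p^2 - 4.26*p + 5.75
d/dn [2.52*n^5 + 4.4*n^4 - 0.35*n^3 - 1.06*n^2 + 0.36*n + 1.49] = 12.6*n^4 + 17.6*n^3 - 1.05*n^2 - 2.12*n + 0.36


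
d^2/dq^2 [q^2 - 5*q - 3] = 2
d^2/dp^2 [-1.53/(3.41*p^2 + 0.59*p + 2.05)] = (35.581986*p^2 + 6.156414*p - 1.53*(6.82*p + 0.59)*(13.64*p + 1.18) + 21.39093)/(3.41*p^2 + 0.59*p + 2.05)^3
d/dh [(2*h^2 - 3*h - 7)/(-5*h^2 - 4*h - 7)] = (-23*h^2 - 98*h - 7)/(25*h^4 + 40*h^3 + 86*h^2 + 56*h + 49)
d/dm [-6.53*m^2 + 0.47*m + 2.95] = 0.47 - 13.06*m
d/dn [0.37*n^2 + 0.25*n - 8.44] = 0.74*n + 0.25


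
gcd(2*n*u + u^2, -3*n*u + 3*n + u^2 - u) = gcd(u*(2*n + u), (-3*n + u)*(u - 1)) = 1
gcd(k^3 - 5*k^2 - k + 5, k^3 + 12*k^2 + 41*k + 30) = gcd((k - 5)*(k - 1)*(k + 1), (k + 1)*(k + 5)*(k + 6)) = k + 1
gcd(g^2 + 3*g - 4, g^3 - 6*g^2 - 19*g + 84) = g + 4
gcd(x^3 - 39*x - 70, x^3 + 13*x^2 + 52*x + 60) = x^2 + 7*x + 10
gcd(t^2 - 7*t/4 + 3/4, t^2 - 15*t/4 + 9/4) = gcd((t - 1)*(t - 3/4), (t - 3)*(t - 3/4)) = t - 3/4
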